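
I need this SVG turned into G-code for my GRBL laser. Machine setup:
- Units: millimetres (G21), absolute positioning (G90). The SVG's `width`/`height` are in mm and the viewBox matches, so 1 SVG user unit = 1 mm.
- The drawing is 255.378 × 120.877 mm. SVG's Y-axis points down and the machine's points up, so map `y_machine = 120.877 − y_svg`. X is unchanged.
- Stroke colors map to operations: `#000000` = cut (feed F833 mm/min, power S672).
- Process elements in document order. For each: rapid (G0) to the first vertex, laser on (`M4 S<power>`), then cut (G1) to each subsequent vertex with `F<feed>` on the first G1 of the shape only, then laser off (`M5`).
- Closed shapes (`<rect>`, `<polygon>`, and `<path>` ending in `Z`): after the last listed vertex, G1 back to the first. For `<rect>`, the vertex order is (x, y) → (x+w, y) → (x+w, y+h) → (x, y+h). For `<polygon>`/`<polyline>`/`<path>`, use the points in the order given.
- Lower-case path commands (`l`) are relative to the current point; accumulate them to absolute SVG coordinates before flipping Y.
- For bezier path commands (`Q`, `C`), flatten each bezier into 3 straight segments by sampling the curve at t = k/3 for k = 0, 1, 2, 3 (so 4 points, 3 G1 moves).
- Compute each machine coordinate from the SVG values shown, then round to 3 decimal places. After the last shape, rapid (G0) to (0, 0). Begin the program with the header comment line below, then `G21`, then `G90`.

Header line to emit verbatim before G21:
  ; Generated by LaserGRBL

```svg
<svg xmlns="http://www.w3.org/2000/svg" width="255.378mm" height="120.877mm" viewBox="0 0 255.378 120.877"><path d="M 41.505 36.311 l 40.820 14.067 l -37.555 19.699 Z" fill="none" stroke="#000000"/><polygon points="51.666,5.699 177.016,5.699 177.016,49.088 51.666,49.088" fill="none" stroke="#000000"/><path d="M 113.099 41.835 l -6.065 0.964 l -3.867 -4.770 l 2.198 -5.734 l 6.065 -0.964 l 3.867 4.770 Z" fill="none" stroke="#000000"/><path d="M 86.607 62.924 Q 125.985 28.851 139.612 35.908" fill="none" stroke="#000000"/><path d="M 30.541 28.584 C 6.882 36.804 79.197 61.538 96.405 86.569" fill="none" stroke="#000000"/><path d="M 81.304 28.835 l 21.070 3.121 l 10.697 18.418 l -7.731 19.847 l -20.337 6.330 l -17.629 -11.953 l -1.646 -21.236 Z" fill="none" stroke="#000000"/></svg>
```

; Generated by LaserGRBL
G21
G90
G0 X41.505 Y84.566
M4 S672
G1 X82.325 Y70.499 F833
G1 X44.770 Y50.800
G1 X41.505 Y84.566
M5
G0 X51.666 Y115.178
M4 S672
G1 X177.016 Y115.178 F833
G1 X177.016 Y71.789
G1 X51.666 Y71.789
G1 X51.666 Y115.178
M5
G0 X113.099 Y79.042
M4 S672
G1 X107.034 Y78.078 F833
G1 X103.167 Y82.848
G1 X105.365 Y88.582
G1 X111.430 Y89.546
G1 X115.297 Y84.776
G1 X113.099 Y79.042
M5
G0 X86.607 Y57.953
M4 S672
G1 X109.998 Y76.098 F833
G1 X127.666 Y85.104
G1 X139.612 Y84.969
M5
G0 X30.541 Y92.293
M4 S672
G1 X33.278 Y79.169 F833
G1 X66.424 Y58.639
G1 X96.405 Y34.308
M5
G0 X81.304 Y92.042
M4 S672
G1 X102.374 Y88.921 F833
G1 X113.071 Y70.503
G1 X105.340 Y50.656
G1 X85.003 Y44.326
G1 X67.374 Y56.279
G1 X65.728 Y77.515
G1 X81.304 Y92.042
M5
G0 X0.000 Y0.000

Since the viewBox matches the mm dimensions, user units are millimetres directly. The only transform is the Y-flip y_m = 120.877 − y_svg.

Shape 1 is a closed polygon drawn with `<path>`. Its stroke #000000 means cut at S672, F833. After flipping Y the toolpath is (41.505,84.566) → (82.325,70.499) → (44.770,50.800) → (41.505,84.566), returning to the start.

Shape 2 is a rectangle drawn with `<polygon>`. Its stroke #000000 means cut at S672, F833. After flipping Y the toolpath is (51.666,115.178) → (177.016,115.178) → (177.016,71.789) → (51.666,71.789) → (51.666,115.178), returning to the start.

Shape 3 is a regular polygon drawn with `<path>`. Its stroke #000000 means cut at S672, F833. After flipping Y the toolpath is (113.099,79.042) → (107.034,78.078) → (103.167,82.848) → (105.365,88.582) → (111.430,89.546) → (115.297,84.776) → (113.099,79.042), returning to the start.

Shape 4 is a quadratic bezier drawn with `<path>`. Its stroke #000000 means cut at S672, F833. After flipping Y the toolpath is (86.607,57.953) → (109.998,76.098) → (127.666,85.104) → (139.612,84.969).

Shape 5 is a cubic bezier drawn with `<path>`. Its stroke #000000 means cut at S672, F833. After flipping Y the toolpath is (30.541,92.293) → (33.278,79.169) → (66.424,58.639) → (96.405,34.308).

Shape 6 is a regular polygon drawn with `<path>`. Its stroke #000000 means cut at S672, F833. After flipping Y the toolpath is (81.304,92.042) → (102.374,88.921) → (113.071,70.503) → (105.340,50.656) → (85.003,44.326) → (67.374,56.279) → (65.728,77.515) → (81.304,92.042), returning to the start.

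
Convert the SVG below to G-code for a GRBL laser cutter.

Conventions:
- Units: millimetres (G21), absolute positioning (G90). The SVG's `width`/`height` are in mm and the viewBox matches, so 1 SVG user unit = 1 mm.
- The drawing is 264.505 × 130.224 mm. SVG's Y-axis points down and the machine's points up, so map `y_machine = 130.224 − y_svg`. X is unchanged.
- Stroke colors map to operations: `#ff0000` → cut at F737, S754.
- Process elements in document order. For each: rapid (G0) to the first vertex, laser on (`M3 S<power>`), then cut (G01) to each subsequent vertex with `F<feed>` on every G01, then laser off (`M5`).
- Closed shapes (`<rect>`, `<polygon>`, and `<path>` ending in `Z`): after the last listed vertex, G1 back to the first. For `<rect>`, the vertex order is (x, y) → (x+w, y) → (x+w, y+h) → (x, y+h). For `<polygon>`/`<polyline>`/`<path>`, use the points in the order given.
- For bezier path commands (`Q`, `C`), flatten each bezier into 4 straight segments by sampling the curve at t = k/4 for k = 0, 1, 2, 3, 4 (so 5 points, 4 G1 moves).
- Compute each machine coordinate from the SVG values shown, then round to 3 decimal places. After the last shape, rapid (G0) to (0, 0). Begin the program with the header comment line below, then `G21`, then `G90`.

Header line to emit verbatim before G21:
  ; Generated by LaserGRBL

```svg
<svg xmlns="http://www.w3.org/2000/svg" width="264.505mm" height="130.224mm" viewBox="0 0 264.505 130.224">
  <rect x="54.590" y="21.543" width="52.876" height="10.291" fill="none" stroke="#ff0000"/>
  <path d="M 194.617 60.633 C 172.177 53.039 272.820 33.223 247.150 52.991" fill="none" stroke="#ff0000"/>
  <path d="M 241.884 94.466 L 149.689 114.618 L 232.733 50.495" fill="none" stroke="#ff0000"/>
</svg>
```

; Generated by LaserGRBL
G21
G90
G0 X54.590 Y108.681
M3 S754
G01 X107.466 Y108.681 F737
G01 X107.466 Y98.390 F737
G01 X54.590 Y98.390 F737
G01 X54.590 Y108.681 F737
M5
G0 X194.617 Y69.591
M3 S754
G01 X196.968 Y76.769 F737
G01 X222.095 Y83.673 F737
G01 X246.616 Y85.446 F737
G01 X247.150 Y77.233 F737
M5
G0 X241.884 Y35.758
M3 S754
G01 X149.689 Y15.606 F737
G01 X232.733 Y79.729 F737
M5
G0 X0.000 Y0.000

viewBox `0 0 264.505 130.224` with mm width/height → 1 unit = 1 mm. Flip: y_m = 130.224 − y_svg.

**Shape 1** — `<rect>` rectangle, stroke `#ff0000` → cut (S754, F737). Machine vertices: (54.590,108.681) → (107.466,108.681) → (107.466,98.390) → (54.590,98.390) → (54.590,108.681). Closed: final G1 returns to the first vertex.

**Shape 2** — `<path>` cubic bezier, stroke `#ff0000` → cut (S754, F737). Control points (SVG): P0=(194.617,60.633), P1=(172.177,53.039), P2=(272.820,33.223), P3=(247.150,52.991); sampled at t=k/4. Machine vertices: (194.617,69.591) → (196.968,76.769) → (222.095,83.673) → (246.616,85.446) → (247.150,77.233). Open path.

**Shape 3** — `<path>` open polyline, stroke `#ff0000` → cut (S754, F737). Machine vertices: (241.884,35.758) → (149.689,15.606) → (232.733,79.729). Open path.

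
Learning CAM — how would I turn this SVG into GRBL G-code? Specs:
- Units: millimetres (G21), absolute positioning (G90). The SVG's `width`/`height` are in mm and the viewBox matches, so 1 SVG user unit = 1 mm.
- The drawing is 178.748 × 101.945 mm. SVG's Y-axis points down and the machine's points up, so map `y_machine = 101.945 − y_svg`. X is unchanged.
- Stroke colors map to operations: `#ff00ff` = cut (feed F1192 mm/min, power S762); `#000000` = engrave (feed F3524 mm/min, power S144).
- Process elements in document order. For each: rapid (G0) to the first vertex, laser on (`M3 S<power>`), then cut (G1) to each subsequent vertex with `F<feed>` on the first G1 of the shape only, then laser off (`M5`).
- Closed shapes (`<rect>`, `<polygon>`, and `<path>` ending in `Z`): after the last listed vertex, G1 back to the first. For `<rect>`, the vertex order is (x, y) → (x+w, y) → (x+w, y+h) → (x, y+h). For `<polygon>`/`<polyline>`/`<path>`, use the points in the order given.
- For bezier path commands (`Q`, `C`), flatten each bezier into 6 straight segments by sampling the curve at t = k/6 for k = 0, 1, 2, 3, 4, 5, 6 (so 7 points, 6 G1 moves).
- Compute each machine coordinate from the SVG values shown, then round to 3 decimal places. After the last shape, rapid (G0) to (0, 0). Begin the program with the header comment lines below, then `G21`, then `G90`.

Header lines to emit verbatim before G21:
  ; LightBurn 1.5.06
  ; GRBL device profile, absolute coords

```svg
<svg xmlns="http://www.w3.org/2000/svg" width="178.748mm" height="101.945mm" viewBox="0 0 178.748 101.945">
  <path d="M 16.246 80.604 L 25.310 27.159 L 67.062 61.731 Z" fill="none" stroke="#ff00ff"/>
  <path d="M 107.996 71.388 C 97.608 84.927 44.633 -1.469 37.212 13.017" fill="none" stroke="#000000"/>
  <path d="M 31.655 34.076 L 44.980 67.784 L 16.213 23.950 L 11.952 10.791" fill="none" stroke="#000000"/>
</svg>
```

1 u = 1 mm; y_m = 101.945 − y.

[1] `<path>` regular polygon, #ff00ff→cut S762 F1192: (16.246,21.341) → (25.310,74.786) → (67.062,40.214) → (16.246,21.341) (closed)

[2] `<path>` cubic bezier, #000000→engrave S144 F3524: (107.996,30.557) → (99.661,31.186) → (86.677,42.892) → (71.491,60.098) → (56.553,77.224) → (44.311,88.694) → (37.212,88.928)

[3] `<path>` open polyline, #000000→engrave S144 F3524: (31.655,67.869) → (44.980,34.161) → (16.213,77.995) → (11.952,91.154)

; LightBurn 1.5.06
; GRBL device profile, absolute coords
G21
G90
G0 X16.246 Y21.341
M3 S762
G1 X25.310 Y74.786 F1192
G1 X67.062 Y40.214
G1 X16.246 Y21.341
M5
G0 X107.996 Y30.557
M3 S144
G1 X99.661 Y31.186 F3524
G1 X86.677 Y42.892
G1 X71.491 Y60.098
G1 X56.553 Y77.224
G1 X44.311 Y88.694
G1 X37.212 Y88.928
M5
G0 X31.655 Y67.869
M3 S144
G1 X44.980 Y34.161 F3524
G1 X16.213 Y77.995
G1 X11.952 Y91.154
M5
G0 X0.000 Y0.000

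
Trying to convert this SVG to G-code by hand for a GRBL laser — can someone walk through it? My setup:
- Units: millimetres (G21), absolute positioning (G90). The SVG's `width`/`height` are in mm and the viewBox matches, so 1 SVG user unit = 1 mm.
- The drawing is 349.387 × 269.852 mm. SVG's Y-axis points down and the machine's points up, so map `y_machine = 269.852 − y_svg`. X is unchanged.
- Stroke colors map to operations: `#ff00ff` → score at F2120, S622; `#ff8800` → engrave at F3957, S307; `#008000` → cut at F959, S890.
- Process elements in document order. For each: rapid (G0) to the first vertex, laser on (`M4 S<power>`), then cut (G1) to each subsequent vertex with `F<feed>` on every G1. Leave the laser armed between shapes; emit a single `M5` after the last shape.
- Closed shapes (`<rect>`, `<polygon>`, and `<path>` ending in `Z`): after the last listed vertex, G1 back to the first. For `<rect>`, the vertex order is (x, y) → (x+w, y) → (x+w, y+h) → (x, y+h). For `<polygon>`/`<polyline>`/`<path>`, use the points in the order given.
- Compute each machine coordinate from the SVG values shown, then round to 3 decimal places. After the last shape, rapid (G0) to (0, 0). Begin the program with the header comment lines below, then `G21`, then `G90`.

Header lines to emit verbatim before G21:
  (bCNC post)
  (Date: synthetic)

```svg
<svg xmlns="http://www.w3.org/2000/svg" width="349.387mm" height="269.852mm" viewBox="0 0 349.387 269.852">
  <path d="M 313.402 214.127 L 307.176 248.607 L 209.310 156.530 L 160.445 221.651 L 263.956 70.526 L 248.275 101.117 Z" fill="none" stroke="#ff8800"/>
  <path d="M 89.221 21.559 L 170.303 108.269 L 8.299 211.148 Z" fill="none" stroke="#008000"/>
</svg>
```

viewBox `0 0 349.387 269.852` with mm width/height → 1 unit = 1 mm. Flip: y_m = 269.852 − y_svg.

**Shape 1** — `<path>` closed polygon, stroke `#ff8800` → engrave (S307, F3957). Machine vertices: (313.402,55.725) → (307.176,21.245) → (209.310,113.322) → (160.445,48.201) → (263.956,199.326) → (248.275,168.735) → (313.402,55.725). Closed: final G1 returns to the first vertex.

**Shape 2** — `<path>` closed polygon, stroke `#008000` → cut (S890, F959). Machine vertices: (89.221,248.293) → (170.303,161.583) → (8.299,58.704) → (89.221,248.293). Closed: final G1 returns to the first vertex.

(bCNC post)
(Date: synthetic)
G21
G90
G0 X313.402 Y55.725
M4 S307
G1 X307.176 Y21.245 F3957
G1 X209.310 Y113.322 F3957
G1 X160.445 Y48.201 F3957
G1 X263.956 Y199.326 F3957
G1 X248.275 Y168.735 F3957
G1 X313.402 Y55.725 F3957
G0 X89.221 Y248.293
M4 S890
G1 X170.303 Y161.583 F959
G1 X8.299 Y58.704 F959
G1 X89.221 Y248.293 F959
M5
G0 X0.000 Y0.000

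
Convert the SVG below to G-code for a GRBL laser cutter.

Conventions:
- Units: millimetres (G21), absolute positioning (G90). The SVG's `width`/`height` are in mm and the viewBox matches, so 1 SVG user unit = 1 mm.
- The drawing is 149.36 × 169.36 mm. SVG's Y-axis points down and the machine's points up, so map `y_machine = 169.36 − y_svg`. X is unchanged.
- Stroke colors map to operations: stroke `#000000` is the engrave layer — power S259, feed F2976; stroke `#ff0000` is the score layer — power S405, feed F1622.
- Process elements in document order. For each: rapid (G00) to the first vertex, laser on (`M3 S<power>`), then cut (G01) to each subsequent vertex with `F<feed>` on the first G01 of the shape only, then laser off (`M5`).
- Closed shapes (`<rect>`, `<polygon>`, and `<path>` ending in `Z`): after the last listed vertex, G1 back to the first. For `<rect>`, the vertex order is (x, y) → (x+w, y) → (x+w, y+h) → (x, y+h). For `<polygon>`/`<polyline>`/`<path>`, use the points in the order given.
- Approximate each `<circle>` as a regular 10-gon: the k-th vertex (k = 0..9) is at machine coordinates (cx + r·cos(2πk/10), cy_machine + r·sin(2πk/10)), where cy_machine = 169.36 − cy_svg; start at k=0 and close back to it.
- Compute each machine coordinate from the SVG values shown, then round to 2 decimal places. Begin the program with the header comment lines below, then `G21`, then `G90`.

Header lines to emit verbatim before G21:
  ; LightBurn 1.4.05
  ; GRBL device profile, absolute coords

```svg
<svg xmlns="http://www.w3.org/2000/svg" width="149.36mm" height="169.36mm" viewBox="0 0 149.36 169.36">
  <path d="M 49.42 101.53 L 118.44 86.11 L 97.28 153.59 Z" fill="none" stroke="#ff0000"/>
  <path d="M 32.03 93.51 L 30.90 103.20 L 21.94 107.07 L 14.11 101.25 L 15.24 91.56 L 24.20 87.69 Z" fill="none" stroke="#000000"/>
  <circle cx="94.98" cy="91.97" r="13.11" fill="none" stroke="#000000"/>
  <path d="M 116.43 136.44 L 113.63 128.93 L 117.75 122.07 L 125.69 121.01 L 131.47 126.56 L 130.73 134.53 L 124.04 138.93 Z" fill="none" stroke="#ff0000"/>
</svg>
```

; LightBurn 1.4.05
; GRBL device profile, absolute coords
G21
G90
G00 X49.42 Y67.83
M3 S405
G01 X118.44 Y83.25 F1622
G01 X97.28 Y15.77
G01 X49.42 Y67.83
M5
G00 X32.03 Y75.85
M3 S259
G01 X30.90 Y66.16 F2976
G01 X21.94 Y62.29
G01 X14.11 Y68.11
G01 X15.24 Y77.80
G01 X24.20 Y81.67
G01 X32.03 Y75.85
M5
G00 X108.09 Y77.39
M3 S259
G01 X105.59 Y85.10 F2976
G01 X99.03 Y89.86
G01 X90.93 Y89.86
G01 X84.37 Y85.10
G01 X81.87 Y77.39
G01 X84.37 Y69.68
G01 X90.93 Y64.92
G01 X99.03 Y64.92
G01 X105.59 Y69.68
G01 X108.09 Y77.39
M5
G00 X116.43 Y32.92
M3 S405
G01 X113.63 Y40.43 F1622
G01 X117.75 Y47.29
G01 X125.69 Y48.35
G01 X131.47 Y42.80
G01 X130.73 Y34.83
G01 X124.04 Y30.43
G01 X116.43 Y32.92
M5

viewBox `0 0 149.36 169.36` with mm width/height → 1 unit = 1 mm. Flip: y_m = 169.36 − y_svg.

**Shape 1** — `<path>` regular polygon, stroke `#ff0000` → score (S405, F1622). Machine vertices: (49.42,67.83) → (118.44,83.25) → (97.28,15.77) → (49.42,67.83). Closed: final G1 returns to the first vertex.

**Shape 2** — `<path>` regular polygon, stroke `#000000` → engrave (S259, F2976). Machine vertices: (32.03,75.85) → (30.90,66.16) → (21.94,62.29) → (14.11,68.11) → (15.24,77.80) → (24.20,81.67) → (32.03,75.85). Closed: final G1 returns to the first vertex.

**Shape 3** — `<circle>` circle, stroke `#000000` → engrave (S259, F2976). Machine vertices: (108.09,77.39) → (105.59,85.10) → (99.03,89.86) → (90.93,89.86) → (84.37,85.10) → (81.87,77.39) → (84.37,69.68) → (90.93,64.92) → (99.03,64.92) → (105.59,69.68) → (108.09,77.39). Closed: final G1 returns to the first vertex.

**Shape 4** — `<path>` regular polygon, stroke `#ff0000` → score (S405, F1622). Machine vertices: (116.43,32.92) → (113.63,40.43) → (117.75,47.29) → (125.69,48.35) → (131.47,42.80) → (130.73,34.83) → (124.04,30.43) → (116.43,32.92). Closed: final G1 returns to the first vertex.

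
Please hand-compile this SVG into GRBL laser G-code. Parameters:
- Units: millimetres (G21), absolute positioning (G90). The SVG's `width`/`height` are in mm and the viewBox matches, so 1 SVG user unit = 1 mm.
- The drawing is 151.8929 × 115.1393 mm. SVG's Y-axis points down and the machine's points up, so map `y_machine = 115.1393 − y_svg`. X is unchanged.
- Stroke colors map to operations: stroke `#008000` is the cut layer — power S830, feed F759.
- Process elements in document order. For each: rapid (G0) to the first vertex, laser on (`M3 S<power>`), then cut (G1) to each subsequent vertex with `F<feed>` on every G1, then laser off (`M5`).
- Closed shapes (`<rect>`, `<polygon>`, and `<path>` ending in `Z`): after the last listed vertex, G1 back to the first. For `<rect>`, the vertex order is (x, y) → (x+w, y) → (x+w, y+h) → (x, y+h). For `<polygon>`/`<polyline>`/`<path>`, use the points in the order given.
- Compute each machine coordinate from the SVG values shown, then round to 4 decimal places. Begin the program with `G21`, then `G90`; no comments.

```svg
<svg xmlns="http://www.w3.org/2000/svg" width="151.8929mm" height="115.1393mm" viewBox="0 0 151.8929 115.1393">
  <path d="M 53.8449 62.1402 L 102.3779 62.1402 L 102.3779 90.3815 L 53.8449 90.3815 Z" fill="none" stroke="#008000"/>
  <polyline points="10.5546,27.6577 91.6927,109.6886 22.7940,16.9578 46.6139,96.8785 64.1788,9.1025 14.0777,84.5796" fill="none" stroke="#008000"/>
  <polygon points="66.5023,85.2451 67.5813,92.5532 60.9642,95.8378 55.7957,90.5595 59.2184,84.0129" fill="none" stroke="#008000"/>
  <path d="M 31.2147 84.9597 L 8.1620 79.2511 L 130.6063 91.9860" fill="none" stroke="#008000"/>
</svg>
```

G21
G90
G0 X53.8449 Y52.9991
M3 S830
G1 X102.3779 Y52.9991 F759
G1 X102.3779 Y24.7578 F759
G1 X53.8449 Y24.7578 F759
G1 X53.8449 Y52.9991 F759
M5
G0 X10.5546 Y87.4816
M3 S830
G1 X91.6927 Y5.4507 F759
G1 X22.7940 Y98.1815 F759
G1 X46.6139 Y18.2608 F759
G1 X64.1788 Y106.0368 F759
G1 X14.0777 Y30.5597 F759
M5
G0 X66.5023 Y29.8942
M3 S830
G1 X67.5813 Y22.5861 F759
G1 X60.9642 Y19.3015 F759
G1 X55.7957 Y24.5798 F759
G1 X59.2184 Y31.1264 F759
G1 X66.5023 Y29.8942 F759
M5
G0 X31.2147 Y30.1796
M3 S830
G1 X8.1620 Y35.8882 F759
G1 X130.6063 Y23.1533 F759
M5

Since the viewBox matches the mm dimensions, user units are millimetres directly. The only transform is the Y-flip y_m = 115.1393 − y_svg.

Shape 1 is a rectangle drawn with `<path>`. Its stroke #008000 means cut at S830, F759. After flipping Y the toolpath is (53.8449,52.9991) → (102.3779,52.9991) → (102.3779,24.7578) → (53.8449,24.7578) → (53.8449,52.9991), returning to the start.

Shape 2 is a open polyline drawn with `<polyline>`. Its stroke #008000 means cut at S830, F759. After flipping Y the toolpath is (10.5546,87.4816) → (91.6927,5.4507) → (22.7940,98.1815) → (46.6139,18.2608) → (64.1788,106.0368) → (14.0777,30.5597).

Shape 3 is a regular polygon drawn with `<polygon>`. Its stroke #008000 means cut at S830, F759. After flipping Y the toolpath is (66.5023,29.8942) → (67.5813,22.5861) → (60.9642,19.3015) → (55.7957,24.5798) → (59.2184,31.1264) → (66.5023,29.8942), returning to the start.

Shape 4 is a open polyline drawn with `<path>`. Its stroke #008000 means cut at S830, F759. After flipping Y the toolpath is (31.2147,30.1796) → (8.1620,35.8882) → (130.6063,23.1533).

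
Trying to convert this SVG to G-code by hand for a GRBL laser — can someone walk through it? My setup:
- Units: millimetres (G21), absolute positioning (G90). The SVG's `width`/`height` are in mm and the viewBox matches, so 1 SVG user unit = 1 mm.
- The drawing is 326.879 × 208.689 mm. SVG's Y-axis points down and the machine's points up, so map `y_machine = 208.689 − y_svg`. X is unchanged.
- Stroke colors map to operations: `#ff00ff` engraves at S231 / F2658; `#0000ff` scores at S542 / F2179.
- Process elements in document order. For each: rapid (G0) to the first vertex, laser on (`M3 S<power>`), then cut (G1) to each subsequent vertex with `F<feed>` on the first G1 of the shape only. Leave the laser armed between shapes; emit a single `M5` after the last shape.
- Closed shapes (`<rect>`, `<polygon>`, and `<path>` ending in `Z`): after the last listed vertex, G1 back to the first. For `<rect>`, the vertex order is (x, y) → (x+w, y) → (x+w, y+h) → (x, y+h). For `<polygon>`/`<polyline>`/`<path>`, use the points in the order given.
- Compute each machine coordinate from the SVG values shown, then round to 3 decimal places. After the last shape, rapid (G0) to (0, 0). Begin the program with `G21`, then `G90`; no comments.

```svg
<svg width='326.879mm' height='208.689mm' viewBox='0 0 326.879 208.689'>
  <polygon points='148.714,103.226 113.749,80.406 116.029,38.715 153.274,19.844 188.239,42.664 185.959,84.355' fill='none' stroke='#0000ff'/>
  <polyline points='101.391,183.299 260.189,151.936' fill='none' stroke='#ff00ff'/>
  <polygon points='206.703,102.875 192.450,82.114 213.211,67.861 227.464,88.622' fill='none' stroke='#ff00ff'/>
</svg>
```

Since the viewBox matches the mm dimensions, user units are millimetres directly. The only transform is the Y-flip y_m = 208.689 − y_svg.

Shape 1 is a regular polygon drawn with `<polygon>`. Its stroke #0000ff means score at S542, F2179. After flipping Y the toolpath is (148.714,105.463) → (113.749,128.283) → (116.029,169.974) → (153.274,188.845) → (188.239,166.025) → (185.959,124.334) → (148.714,105.463), returning to the start.

Shape 2 is a line segment drawn with `<polyline>`. Its stroke #ff00ff means engrave at S231, F2658. After flipping Y the toolpath is (101.391,25.390) → (260.189,56.753).

Shape 3 is a regular polygon drawn with `<polygon>`. Its stroke #ff00ff means engrave at S231, F2658. After flipping Y the toolpath is (206.703,105.814) → (192.450,126.575) → (213.211,140.828) → (227.464,120.067) → (206.703,105.814), returning to the start.

G21
G90
G0 X148.714 Y105.463
M3 S542
G1 X113.749 Y128.283 F2179
G1 X116.029 Y169.974
G1 X153.274 Y188.845
G1 X188.239 Y166.025
G1 X185.959 Y124.334
G1 X148.714 Y105.463
G0 X101.391 Y25.390
M3 S231
G1 X260.189 Y56.753 F2658
G0 X206.703 Y105.814
M3 S231
G1 X192.450 Y126.575 F2658
G1 X213.211 Y140.828
G1 X227.464 Y120.067
G1 X206.703 Y105.814
M5
G0 X0.000 Y0.000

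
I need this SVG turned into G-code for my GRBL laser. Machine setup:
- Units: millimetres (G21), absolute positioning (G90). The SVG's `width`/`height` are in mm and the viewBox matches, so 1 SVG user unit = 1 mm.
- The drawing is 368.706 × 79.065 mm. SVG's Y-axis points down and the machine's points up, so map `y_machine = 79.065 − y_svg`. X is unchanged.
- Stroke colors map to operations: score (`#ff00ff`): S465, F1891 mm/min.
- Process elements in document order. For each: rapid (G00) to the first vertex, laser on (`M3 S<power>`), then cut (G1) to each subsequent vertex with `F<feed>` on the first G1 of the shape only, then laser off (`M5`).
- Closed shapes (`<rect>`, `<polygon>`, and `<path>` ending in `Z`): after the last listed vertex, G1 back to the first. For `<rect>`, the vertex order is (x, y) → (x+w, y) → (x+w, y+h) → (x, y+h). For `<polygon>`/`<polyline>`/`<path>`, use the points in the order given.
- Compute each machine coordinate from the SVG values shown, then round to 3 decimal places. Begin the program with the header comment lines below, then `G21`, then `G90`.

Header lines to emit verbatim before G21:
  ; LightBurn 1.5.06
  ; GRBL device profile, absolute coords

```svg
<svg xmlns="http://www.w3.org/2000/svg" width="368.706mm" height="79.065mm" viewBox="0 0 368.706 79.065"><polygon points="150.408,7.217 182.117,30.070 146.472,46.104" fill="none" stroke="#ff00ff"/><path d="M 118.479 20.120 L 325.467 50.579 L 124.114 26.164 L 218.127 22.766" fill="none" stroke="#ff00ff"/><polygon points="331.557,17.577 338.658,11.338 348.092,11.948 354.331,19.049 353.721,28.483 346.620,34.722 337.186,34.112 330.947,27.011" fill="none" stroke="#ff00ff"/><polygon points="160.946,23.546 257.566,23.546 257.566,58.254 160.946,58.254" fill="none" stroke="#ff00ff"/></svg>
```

viewBox `0 0 368.706 79.065` with mm width/height → 1 unit = 1 mm. Flip: y_m = 79.065 − y_svg.

**Shape 1** — `<polygon>` regular polygon, stroke `#ff00ff` → score (S465, F1891). Machine vertices: (150.408,71.848) → (182.117,48.995) → (146.472,32.961) → (150.408,71.848). Closed: final G1 returns to the first vertex.

**Shape 2** — `<path>` open polyline, stroke `#ff00ff` → score (S465, F1891). Machine vertices: (118.479,58.945) → (325.467,28.486) → (124.114,52.901) → (218.127,56.299). Open path.

**Shape 3** — `<polygon>` regular polygon, stroke `#ff00ff` → score (S465, F1891). Machine vertices: (331.557,61.488) → (338.658,67.727) → (348.092,67.117) → (354.331,60.016) → (353.721,50.582) → (346.620,44.343) → (337.186,44.953) → (330.947,52.054) → (331.557,61.488). Closed: final G1 returns to the first vertex.

**Shape 4** — `<polygon>` rectangle, stroke `#ff00ff` → score (S465, F1891). Machine vertices: (160.946,55.519) → (257.566,55.519) → (257.566,20.811) → (160.946,20.811) → (160.946,55.519). Closed: final G1 returns to the first vertex.

; LightBurn 1.5.06
; GRBL device profile, absolute coords
G21
G90
G00 X150.408 Y71.848
M3 S465
G1 X182.117 Y48.995 F1891
G1 X146.472 Y32.961
G1 X150.408 Y71.848
M5
G00 X118.479 Y58.945
M3 S465
G1 X325.467 Y28.486 F1891
G1 X124.114 Y52.901
G1 X218.127 Y56.299
M5
G00 X331.557 Y61.488
M3 S465
G1 X338.658 Y67.727 F1891
G1 X348.092 Y67.117
G1 X354.331 Y60.016
G1 X353.721 Y50.582
G1 X346.620 Y44.343
G1 X337.186 Y44.953
G1 X330.947 Y52.054
G1 X331.557 Y61.488
M5
G00 X160.946 Y55.519
M3 S465
G1 X257.566 Y55.519 F1891
G1 X257.566 Y20.811
G1 X160.946 Y20.811
G1 X160.946 Y55.519
M5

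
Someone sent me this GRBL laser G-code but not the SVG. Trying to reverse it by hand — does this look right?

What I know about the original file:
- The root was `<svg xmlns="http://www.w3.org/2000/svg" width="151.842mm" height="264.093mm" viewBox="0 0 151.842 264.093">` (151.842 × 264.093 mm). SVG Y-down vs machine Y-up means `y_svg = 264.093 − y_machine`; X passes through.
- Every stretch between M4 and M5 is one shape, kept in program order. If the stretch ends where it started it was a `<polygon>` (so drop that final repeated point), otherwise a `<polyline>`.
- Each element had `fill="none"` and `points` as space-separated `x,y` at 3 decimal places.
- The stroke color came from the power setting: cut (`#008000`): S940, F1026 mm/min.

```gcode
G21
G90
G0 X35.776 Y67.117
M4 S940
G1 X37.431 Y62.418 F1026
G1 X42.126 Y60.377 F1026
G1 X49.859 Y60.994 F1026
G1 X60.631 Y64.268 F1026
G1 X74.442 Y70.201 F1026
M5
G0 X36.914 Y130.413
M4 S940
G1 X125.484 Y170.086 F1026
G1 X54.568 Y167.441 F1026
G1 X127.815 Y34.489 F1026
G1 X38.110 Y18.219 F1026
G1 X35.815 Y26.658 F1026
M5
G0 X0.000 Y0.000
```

<svg xmlns="http://www.w3.org/2000/svg" width="151.842mm" height="264.093mm" viewBox="0 0 151.842 264.093">
  <polyline points="35.776,196.976 37.431,201.675 42.126,203.716 49.859,203.099 60.631,199.825 74.442,193.892" fill="none" stroke="#008000"/>
  <polyline points="36.914,133.680 125.484,94.007 54.568,96.652 127.815,229.604 38.110,245.874 35.815,237.435" fill="none" stroke="#008000"/>
</svg>

Machine Y-up, SVG Y-down with viewBox height 264.093, so y_svg = 264.093 − y_machine; X carries over. Every run uses S940, so all elements get stroke `#008000` (cut).

Run 1: The run is open, so emit a `<polyline>` with points (Y-flipped): 35.776,196.976 37.431,201.675 42.126,203.716 49.859,203.099 60.631,199.825 74.442,193.892.

Run 2: The run is open, so emit a `<polyline>` with points (Y-flipped): 36.914,133.680 125.484,94.007 54.568,96.652 127.815,229.604 38.110,245.874 35.815,237.435.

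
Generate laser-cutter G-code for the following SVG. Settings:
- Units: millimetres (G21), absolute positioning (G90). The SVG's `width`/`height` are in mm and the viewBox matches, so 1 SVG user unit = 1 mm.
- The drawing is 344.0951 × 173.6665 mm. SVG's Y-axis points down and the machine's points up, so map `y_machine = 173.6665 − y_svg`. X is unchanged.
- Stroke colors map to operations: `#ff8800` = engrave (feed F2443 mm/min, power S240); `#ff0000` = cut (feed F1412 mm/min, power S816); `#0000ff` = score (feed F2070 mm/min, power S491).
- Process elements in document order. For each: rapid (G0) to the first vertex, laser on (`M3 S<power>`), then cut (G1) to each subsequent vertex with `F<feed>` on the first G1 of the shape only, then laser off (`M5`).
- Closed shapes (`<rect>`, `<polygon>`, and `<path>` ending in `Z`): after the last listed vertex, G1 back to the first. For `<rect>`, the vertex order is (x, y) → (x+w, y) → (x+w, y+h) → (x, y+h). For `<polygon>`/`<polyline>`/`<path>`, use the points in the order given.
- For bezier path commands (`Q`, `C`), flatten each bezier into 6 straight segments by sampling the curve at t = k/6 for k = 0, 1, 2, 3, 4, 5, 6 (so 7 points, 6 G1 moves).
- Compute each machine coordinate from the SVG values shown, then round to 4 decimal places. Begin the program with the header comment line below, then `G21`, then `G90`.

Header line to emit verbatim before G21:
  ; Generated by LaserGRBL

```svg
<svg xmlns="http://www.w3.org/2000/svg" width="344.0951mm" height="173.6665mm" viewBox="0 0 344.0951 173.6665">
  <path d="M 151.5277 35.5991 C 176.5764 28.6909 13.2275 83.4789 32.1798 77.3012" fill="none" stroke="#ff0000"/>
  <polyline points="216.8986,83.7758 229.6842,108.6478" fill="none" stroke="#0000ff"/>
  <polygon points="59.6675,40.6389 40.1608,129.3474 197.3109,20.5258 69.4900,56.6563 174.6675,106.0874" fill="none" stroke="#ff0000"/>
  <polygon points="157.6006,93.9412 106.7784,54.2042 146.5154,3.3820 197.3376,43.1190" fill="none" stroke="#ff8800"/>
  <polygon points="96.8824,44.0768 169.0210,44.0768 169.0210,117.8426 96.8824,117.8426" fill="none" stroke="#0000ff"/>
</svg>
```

viewBox `0 0 344.0951 173.6665` with mm width/height → 1 unit = 1 mm. Flip: y_m = 173.6665 − y_svg.

**Shape 1** — `<path>` cubic bezier, stroke `#ff0000` → cut (S816, F1412). Control points (SVG): P0=(151.5277,35.5991), P1=(176.5764,28.6909), P2=(13.2275,83.4789), P3=(32.1798,77.3012); sampled at t=k/6. Machine vertices: (151.5277,138.0674) → (150.0684,136.9480) → (127.5068,128.9532) → (94.1399,117.4903) → (60.2650,105.9665) → (36.1792,97.7890) → (32.1798,96.3653). Open path.

**Shape 2** — `<polyline>` line segment, stroke `#0000ff` → score (S491, F2070). Machine vertices: (216.8986,89.8907) → (229.6842,65.0187). Open path.

**Shape 3** — `<polygon>` closed polygon, stroke `#ff0000` → cut (S816, F1412). Machine vertices: (59.6675,133.0276) → (40.1608,44.3191) → (197.3109,153.1407) → (69.4900,117.0102) → (174.6675,67.5791) → (59.6675,133.0276). Closed: final G1 returns to the first vertex.

**Shape 4** — `<polygon>` regular polygon, stroke `#ff8800` → engrave (S240, F2443). Machine vertices: (157.6006,79.7253) → (106.7784,119.4623) → (146.5154,170.2845) → (197.3376,130.5475) → (157.6006,79.7253). Closed: final G1 returns to the first vertex.

**Shape 5** — `<polygon>` rectangle, stroke `#0000ff` → score (S491, F2070). Machine vertices: (96.8824,129.5897) → (169.0210,129.5897) → (169.0210,55.8239) → (96.8824,55.8239) → (96.8824,129.5897). Closed: final G1 returns to the first vertex.

; Generated by LaserGRBL
G21
G90
G0 X151.5277 Y138.0674
M3 S816
G1 X150.0684 Y136.9480 F1412
G1 X127.5068 Y128.9532
G1 X94.1399 Y117.4903
G1 X60.2650 Y105.9665
G1 X36.1792 Y97.7890
G1 X32.1798 Y96.3653
M5
G0 X216.8986 Y89.8907
M3 S491
G1 X229.6842 Y65.0187 F2070
M5
G0 X59.6675 Y133.0276
M3 S816
G1 X40.1608 Y44.3191 F1412
G1 X197.3109 Y153.1407
G1 X69.4900 Y117.0102
G1 X174.6675 Y67.5791
G1 X59.6675 Y133.0276
M5
G0 X157.6006 Y79.7253
M3 S240
G1 X106.7784 Y119.4623 F2443
G1 X146.5154 Y170.2845
G1 X197.3376 Y130.5475
G1 X157.6006 Y79.7253
M5
G0 X96.8824 Y129.5897
M3 S491
G1 X169.0210 Y129.5897 F2070
G1 X169.0210 Y55.8239
G1 X96.8824 Y55.8239
G1 X96.8824 Y129.5897
M5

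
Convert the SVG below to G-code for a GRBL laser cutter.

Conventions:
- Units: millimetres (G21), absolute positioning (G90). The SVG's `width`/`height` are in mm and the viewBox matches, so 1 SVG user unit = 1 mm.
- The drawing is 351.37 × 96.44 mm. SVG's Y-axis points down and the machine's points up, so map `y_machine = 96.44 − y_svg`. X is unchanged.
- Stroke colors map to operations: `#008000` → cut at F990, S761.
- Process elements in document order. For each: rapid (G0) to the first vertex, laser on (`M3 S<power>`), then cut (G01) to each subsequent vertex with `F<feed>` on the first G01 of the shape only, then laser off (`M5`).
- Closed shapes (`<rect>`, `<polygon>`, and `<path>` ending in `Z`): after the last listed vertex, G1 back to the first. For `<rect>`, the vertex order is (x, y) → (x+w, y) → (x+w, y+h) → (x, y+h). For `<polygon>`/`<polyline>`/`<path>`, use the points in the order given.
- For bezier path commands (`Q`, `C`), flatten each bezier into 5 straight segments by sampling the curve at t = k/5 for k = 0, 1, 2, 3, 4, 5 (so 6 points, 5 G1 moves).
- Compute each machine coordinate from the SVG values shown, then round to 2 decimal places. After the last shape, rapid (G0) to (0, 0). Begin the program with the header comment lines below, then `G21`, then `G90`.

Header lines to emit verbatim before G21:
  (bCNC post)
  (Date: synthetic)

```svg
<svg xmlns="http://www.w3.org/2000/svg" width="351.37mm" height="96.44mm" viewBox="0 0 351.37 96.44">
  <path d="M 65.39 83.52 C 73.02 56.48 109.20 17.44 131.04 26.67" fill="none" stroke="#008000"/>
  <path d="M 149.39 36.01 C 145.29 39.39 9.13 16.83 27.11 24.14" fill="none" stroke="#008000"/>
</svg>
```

(bCNC post)
(Date: synthetic)
G21
G90
G0 X65.39 Y12.92
M3 S761
G01 X73.05 Y30.10 F990
G01 X85.51 Y47.27
G01 X100.69 Y61.53
G01 X116.56 Y70.00
G01 X131.04 Y69.77
M5
G0 X149.39 Y60.43
M3 S761
G01 X133.37 Y61.07 F990
G01 X99.40 Y65.25
G01 X61.20 Y70.31
G01 X32.53 Y73.55
G01 X27.11 Y72.30
M5
G0 X0.00 Y0.00

Since the viewBox matches the mm dimensions, user units are millimetres directly. The only transform is the Y-flip y_m = 96.44 − y_svg.

Shape 1 is a cubic bezier drawn with `<path>`. Its stroke #008000 means cut at S761, F990. After flipping Y the toolpath is (65.39,12.92) → (73.05,30.10) → (85.51,47.27) → (100.69,61.53) → (116.56,70.00) → (131.04,69.77).

Shape 2 is a cubic bezier drawn with `<path>`. Its stroke #008000 means cut at S761, F990. After flipping Y the toolpath is (149.39,60.43) → (133.37,61.07) → (99.40,65.25) → (61.20,70.31) → (32.53,73.55) → (27.11,72.30).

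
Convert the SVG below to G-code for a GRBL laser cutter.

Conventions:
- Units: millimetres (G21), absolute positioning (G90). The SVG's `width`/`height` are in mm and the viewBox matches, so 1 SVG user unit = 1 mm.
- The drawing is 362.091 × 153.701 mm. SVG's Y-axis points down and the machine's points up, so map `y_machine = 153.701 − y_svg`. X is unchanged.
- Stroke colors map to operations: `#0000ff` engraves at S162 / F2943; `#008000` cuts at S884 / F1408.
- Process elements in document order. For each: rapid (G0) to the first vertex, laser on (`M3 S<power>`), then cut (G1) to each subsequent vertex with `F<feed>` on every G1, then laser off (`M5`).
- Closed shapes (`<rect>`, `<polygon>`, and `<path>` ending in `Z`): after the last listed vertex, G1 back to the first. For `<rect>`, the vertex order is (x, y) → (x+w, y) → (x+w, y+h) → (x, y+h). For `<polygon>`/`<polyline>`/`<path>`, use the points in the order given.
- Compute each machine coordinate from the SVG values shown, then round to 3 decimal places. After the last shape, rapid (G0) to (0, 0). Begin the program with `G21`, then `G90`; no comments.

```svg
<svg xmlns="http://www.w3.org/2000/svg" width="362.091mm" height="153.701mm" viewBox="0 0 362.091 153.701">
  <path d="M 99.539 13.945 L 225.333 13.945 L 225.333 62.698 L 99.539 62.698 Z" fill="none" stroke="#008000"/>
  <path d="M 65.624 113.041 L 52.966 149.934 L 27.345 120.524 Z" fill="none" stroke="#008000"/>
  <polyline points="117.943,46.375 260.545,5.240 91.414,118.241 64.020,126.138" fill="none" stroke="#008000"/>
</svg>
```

Since the viewBox matches the mm dimensions, user units are millimetres directly. The only transform is the Y-flip y_m = 153.701 − y_svg.

Shape 1 is a rectangle drawn with `<path>`. Its stroke #008000 means cut at S884, F1408. After flipping Y the toolpath is (99.539,139.756) → (225.333,139.756) → (225.333,91.003) → (99.539,91.003) → (99.539,139.756), returning to the start.

Shape 2 is a regular polygon drawn with `<path>`. Its stroke #008000 means cut at S884, F1408. After flipping Y the toolpath is (65.624,40.660) → (52.966,3.767) → (27.345,33.177) → (65.624,40.660), returning to the start.

Shape 3 is a open polyline drawn with `<polyline>`. Its stroke #008000 means cut at S884, F1408. After flipping Y the toolpath is (117.943,107.326) → (260.545,148.461) → (91.414,35.460) → (64.020,27.563).

G21
G90
G0 X99.539 Y139.756
M3 S884
G1 X225.333 Y139.756 F1408
G1 X225.333 Y91.003 F1408
G1 X99.539 Y91.003 F1408
G1 X99.539 Y139.756 F1408
M5
G0 X65.624 Y40.660
M3 S884
G1 X52.966 Y3.767 F1408
G1 X27.345 Y33.177 F1408
G1 X65.624 Y40.660 F1408
M5
G0 X117.943 Y107.326
M3 S884
G1 X260.545 Y148.461 F1408
G1 X91.414 Y35.460 F1408
G1 X64.020 Y27.563 F1408
M5
G0 X0.000 Y0.000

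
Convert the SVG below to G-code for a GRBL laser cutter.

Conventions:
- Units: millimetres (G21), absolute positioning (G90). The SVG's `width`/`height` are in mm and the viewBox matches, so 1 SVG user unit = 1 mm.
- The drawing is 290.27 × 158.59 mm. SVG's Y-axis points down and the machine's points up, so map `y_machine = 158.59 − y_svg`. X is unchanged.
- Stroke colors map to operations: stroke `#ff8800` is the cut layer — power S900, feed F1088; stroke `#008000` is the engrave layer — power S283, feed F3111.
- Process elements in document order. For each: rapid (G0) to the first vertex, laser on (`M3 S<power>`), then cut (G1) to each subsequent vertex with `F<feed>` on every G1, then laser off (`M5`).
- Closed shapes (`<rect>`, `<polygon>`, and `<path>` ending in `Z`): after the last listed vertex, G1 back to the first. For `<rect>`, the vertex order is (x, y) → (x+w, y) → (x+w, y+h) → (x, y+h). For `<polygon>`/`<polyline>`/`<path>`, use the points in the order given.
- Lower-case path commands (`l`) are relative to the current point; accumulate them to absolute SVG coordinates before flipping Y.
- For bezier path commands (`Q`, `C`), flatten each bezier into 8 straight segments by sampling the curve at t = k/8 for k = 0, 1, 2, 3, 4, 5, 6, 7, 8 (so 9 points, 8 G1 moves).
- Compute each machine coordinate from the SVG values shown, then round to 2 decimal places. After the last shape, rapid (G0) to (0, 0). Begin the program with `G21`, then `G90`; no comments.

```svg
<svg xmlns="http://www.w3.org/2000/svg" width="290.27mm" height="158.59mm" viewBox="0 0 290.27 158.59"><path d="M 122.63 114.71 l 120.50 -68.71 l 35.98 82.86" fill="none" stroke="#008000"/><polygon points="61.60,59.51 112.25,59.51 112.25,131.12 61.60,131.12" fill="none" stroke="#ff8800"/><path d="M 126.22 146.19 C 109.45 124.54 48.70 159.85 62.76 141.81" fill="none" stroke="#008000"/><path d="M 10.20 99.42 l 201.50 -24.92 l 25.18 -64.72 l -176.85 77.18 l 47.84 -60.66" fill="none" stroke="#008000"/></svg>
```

G21
G90
G0 X122.63 Y43.88
M3 S283
G1 X243.13 Y112.59 F3111
G1 X279.11 Y29.73 F3111
M5
G0 X61.60 Y99.08
M3 S900
G1 X112.25 Y99.08 F1088
G1 X112.25 Y27.47 F1088
G1 X61.60 Y27.47 F1088
G1 X61.60 Y99.08 F1088
M5
G0 X126.22 Y12.40
M3 S283
G1 X118.10 Y18.06 F3111
G1 X107.25 Y19.68 F3111
G1 X95.06 Y18.54 F3111
G1 X82.93 Y15.94 F3111
G1 X72.24 Y13.17 F3111
G1 X64.39 Y11.53 F3111
G1 X60.76 Y12.30 F3111
G1 X62.76 Y16.78 F3111
M5
G0 X10.20 Y59.17
M3 S283
G1 X211.70 Y84.09 F3111
G1 X236.88 Y148.81 F3111
G1 X60.03 Y71.63 F3111
G1 X107.87 Y132.29 F3111
M5
G0 X0.00 Y0.00

viewBox `0 0 290.27 158.59` with mm width/height → 1 unit = 1 mm. Flip: y_m = 158.59 − y_svg.

**Shape 1** — `<path>` open polyline, stroke `#008000` → engrave (S283, F3111). Machine vertices: (122.63,43.88) → (243.13,112.59) → (279.11,29.73). Open path.

**Shape 2** — `<polygon>` rectangle, stroke `#ff8800` → cut (S900, F1088). Machine vertices: (61.60,99.08) → (112.25,99.08) → (112.25,27.47) → (61.60,27.47) → (61.60,99.08). Closed: final G1 returns to the first vertex.

**Shape 3** — `<path>` cubic bezier, stroke `#008000` → engrave (S283, F3111). Control points (SVG): P0=(126.22,146.19), P1=(109.45,124.54), P2=(48.70,159.85), P3=(62.76,141.81); sampled at t=k/8. Machine vertices: (126.22,12.40) → (118.10,18.06) → (107.25,19.68) → (95.06,18.54) → (82.93,15.94) → (72.24,13.17) → (64.39,11.53) → (60.76,12.30) → (62.76,16.78). Open path.

**Shape 4** — `<path>` open polyline, stroke `#008000` → engrave (S283, F3111). Machine vertices: (10.20,59.17) → (211.70,84.09) → (236.88,148.81) → (60.03,71.63) → (107.87,132.29). Open path.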